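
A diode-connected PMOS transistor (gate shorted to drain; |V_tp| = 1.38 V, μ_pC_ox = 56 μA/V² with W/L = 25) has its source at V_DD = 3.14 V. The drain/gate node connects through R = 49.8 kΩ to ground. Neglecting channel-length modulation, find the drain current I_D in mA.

With gate tied to drain, V_SG = V_SD ≥ V_SG − |V_tp|, so the device is in saturation.
k_p = μ_pC_ox · (W/L) = 1.4 mA/V².
KCL at the drain: ½ k_p (V_SG − |V_tp|)² = (V_DD − V_SG)/R.
Let x = V_SG − 1.38. Then 34.9 x² + x − 1.76 = 0, giving x = 0.211 V (positive root), so V_SG = 1.59 V.
I_D = (V_DD − V_SG)/R = (3.14 − 1.59) / 49.8 = 0.0311 mA.

I_D = 0.0311 mA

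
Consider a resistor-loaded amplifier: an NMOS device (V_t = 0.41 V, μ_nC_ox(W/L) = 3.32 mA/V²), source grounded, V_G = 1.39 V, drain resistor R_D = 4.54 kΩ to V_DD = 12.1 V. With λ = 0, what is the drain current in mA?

V_GS = V_G = 1.39 V, so V_ov = 1.39 − 0.41 = 0.98 V.
Assume saturation: I_D = ½ k_n V_ov² = 0.5 × 3.32 × 0.98² = 1.59 mA, giving V_DS = V_DD − I_D R_D = 12.1 − 1.59 × 4.54 = 4.86 V.
V_DS = 4.86 V ≥ V_ov = 0.98 V, confirming saturation.

I_D = 1.59 mA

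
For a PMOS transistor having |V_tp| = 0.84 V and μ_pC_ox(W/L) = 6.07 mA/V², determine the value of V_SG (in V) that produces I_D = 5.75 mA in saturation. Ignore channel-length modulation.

V_SG = 2.22 V

In saturation I_D = ½ k_p (V_SG − |V_tp|)², so V_SG − |V_tp| = √(2 I_D / k_p) = √(2 × 5.75 / 6.07) = 1.38 V.
V_SG = 0.84 + 1.38 = 2.22 V.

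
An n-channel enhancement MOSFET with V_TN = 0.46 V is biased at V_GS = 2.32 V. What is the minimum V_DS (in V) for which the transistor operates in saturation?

V_DS,sat = 1.86 V

The boundary between triode and saturation is V_DS = V_GS − V_TN = V_ov.
V_ov = 2.32 − 0.46 = 1.86 V.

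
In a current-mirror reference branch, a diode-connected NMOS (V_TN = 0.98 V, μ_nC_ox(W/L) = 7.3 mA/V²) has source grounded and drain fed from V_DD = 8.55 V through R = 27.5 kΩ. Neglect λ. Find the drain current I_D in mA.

I_D = 0.265 mA

With gate tied to drain, V_GS = V_DS ≥ V_GS − V_TN, so the device is in saturation.
KCL at the drain: ½ k_n (V_GS − V_TN)² = (V_DD − V_GS)/R.
Let x = V_GS − 0.98. Then 100 x² + x − 7.57 = 0, giving x = 0.27 V (positive root), so V_GS = 1.25 V.
I_D = (V_DD − V_GS)/R = (8.55 − 1.25) / 27.5 = 0.265 mA.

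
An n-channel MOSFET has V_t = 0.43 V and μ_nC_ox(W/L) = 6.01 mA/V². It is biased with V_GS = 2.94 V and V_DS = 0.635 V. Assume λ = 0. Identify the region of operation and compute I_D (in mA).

V_ov = V_GS − V_t = 2.94 − 0.43 = 2.51 V.
Since V_DS = 0.635 V < V_ov = 2.51 V, the device is in the triode region.
I_D = k_n [V_ov · V_DS − ½ V_DS²] = 6.01 × [2.51 × 0.635 − 0.5 × 0.635²] = 8.37 mA.

Triode; I_D = 8.37 mA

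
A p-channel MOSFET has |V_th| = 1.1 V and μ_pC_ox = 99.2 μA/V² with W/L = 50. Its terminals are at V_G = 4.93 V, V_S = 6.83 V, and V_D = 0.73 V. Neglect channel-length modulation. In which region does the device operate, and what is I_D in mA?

V_SG = V_S − V_G = 6.83 − 4.93 = 1.9 V; V_SD = V_S − V_D = 6.83 − 0.73 = 6.1 V.
k_p = μ_pC_ox · (W/L) = 4.96 mA/V².
V_ov = V_SG − |V_th| = 1.9 − 1.1 = 0.8 V.
Since V_SD = 6.1 V ≥ V_ov = 0.8 V, the device is in saturation.
I_D = ½ k_p V_ov² = 0.5 × 4.96 × 0.8² = 1.59 mA.

Saturation; I_D = 1.59 mA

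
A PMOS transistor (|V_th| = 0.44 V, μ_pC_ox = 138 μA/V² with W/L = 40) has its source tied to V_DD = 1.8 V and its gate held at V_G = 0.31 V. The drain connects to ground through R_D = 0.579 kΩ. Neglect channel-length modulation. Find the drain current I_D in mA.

V_SG = V_DD − V_G = 1.8 − 0.31 = 1.49 V, so V_ov = 1.49 − 0.44 = 1.05 V.
k_p = μ_pC_ox · (W/L) = 5.52 mA/V².
Assume saturation: I_D = ½ k_p V_ov² = 0.5 × 5.52 × 1.05² = 3.04 mA, giving V_SD = V_DD − I_D R_D = 1.8 − 3.04 × 0.579 = 0.0382 V.
But 0.0382 V < V_ov = 1.05 V, so the device is actually in triode.
In triode I_D = k_p[V_ov V_SD − ½ V_SD²] and I_D = (V_DD − V_SD)/R_D. Equating: 1.6 V_SD² − 4.356 V_SD + 1.8 = 0, giving V_SD = 0.508 V (the root below V_ov).
I_D = (1.8 − 0.508) / 0.579 = 2.23 mA.

I_D = 2.23 mA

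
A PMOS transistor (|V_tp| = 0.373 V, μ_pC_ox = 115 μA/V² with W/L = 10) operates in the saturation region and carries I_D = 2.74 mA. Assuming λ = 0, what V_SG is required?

k_p = μ_pC_ox · (W/L) = 1.15 mA/V².
In saturation I_D = ½ k_p (V_SG − |V_tp|)², so V_SG − |V_tp| = √(2 I_D / k_p) = √(2 × 2.74 / 1.15) = 2.18 V.
V_SG = 0.373 + 2.18 = 2.56 V.

V_SG = 2.56 V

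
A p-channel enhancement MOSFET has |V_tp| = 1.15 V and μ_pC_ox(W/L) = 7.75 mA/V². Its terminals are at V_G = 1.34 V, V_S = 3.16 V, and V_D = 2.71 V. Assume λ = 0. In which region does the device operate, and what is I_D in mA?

V_SG = V_S − V_G = 3.16 − 1.34 = 1.82 V; V_SD = V_S − V_D = 3.16 − 2.71 = 0.45 V.
V_ov = V_SG − |V_tp| = 1.82 − 1.15 = 0.67 V.
Since V_SD = 0.45 V < V_ov = 0.67 V, the device is in the triode region.
I_D = k_p [V_ov · V_SD − ½ V_SD²] = 7.75 × [0.67 × 0.45 − 0.5 × 0.45²] = 1.55 mA.

Triode; I_D = 1.55 mA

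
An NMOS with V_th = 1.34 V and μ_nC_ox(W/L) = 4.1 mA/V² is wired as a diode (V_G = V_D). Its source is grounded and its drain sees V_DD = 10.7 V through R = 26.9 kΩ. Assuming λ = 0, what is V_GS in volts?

With gate tied to drain, V_GS = V_DS ≥ V_GS − V_th, so the device is in saturation.
KCL at the drain: ½ k_n (V_GS − V_th)² = (V_DD − V_GS)/R.
Let x = V_GS − 1.34. Then 55.1 x² + x − 9.36 = 0, giving x = 0.403 V (positive root), so V_GS = 1.74 V.
I_D = (V_DD − V_GS)/R = (10.7 − 1.74) / 26.9 = 0.333 mA.

V_GS = 1.74 V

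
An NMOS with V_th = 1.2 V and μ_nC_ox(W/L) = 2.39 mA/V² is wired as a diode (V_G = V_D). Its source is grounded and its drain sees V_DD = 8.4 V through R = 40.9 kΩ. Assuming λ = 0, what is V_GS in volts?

With gate tied to drain, V_GS = V_DS ≥ V_GS − V_th, so the device is in saturation.
KCL at the drain: ½ k_n (V_GS − V_th)² = (V_DD − V_GS)/R.
Let x = V_GS − 1.2. Then 48.9 x² + x − 7.2 = 0, giving x = 0.374 V (positive root), so V_GS = 1.57 V.
I_D = (V_DD − V_GS)/R = (8.4 − 1.57) / 40.9 = 0.167 mA.

V_GS = 1.57 V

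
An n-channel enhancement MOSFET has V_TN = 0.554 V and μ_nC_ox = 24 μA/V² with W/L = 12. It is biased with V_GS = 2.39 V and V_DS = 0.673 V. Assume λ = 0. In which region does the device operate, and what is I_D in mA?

Triode; I_D = 0.291 mA

k_n = μ_nC_ox · (W/L) = 0.288 mA/V².
V_ov = V_GS − V_TN = 2.39 − 0.554 = 1.84 V.
Since V_DS = 0.673 V < V_ov = 1.84 V, the device is in the triode region.
I_D = k_n [V_ov · V_DS − ½ V_DS²] = 0.288 × [1.84 × 0.673 − 0.5 × 0.673²] = 0.291 mA.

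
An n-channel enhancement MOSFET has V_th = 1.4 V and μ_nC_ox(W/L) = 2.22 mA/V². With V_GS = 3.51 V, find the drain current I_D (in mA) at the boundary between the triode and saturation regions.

I_D = 4.94 mA

At the boundary V_DS = V_ov = V_GS − V_th = 3.51 − 1.4 = 2.11 V.
I_D = ½ k_n V_ov² = 0.5 × 2.22 × 2.11² = 4.94 mA.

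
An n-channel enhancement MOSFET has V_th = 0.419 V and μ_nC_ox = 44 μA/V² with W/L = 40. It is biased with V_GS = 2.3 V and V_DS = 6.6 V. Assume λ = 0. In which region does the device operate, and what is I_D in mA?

Saturation; I_D = 3.11 mA

k_n = μ_nC_ox · (W/L) = 1.76 mA/V².
V_ov = V_GS − V_th = 2.3 − 0.419 = 1.88 V.
Since V_DS = 6.6 V ≥ V_ov = 1.88 V, the device is in saturation.
I_D = ½ k_n V_ov² = 0.5 × 1.76 × 1.88² = 3.11 mA.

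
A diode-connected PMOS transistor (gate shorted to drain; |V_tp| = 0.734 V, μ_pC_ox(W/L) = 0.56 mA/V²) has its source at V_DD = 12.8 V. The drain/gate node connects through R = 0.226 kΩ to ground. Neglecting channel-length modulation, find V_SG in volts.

V_SG = 8.74 V

With gate tied to drain, V_SG = V_SD ≥ V_SG − |V_tp|, so the device is in saturation.
KCL at the drain: ½ k_p (V_SG − |V_tp|)² = (V_DD − V_SG)/R.
Let x = V_SG − 0.734. Then 0.0633 x² + x − 12.07 = 0, giving x = 8.01 V (positive root), so V_SG = 8.74 V.
I_D = (V_DD − V_SG)/R = (12.8 − 8.74) / 0.226 = 18 mA.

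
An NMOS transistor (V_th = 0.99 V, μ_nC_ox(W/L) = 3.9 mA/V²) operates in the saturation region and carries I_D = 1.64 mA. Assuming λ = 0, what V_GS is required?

V_GS = 1.91 V

In saturation I_D = ½ k_n (V_GS − V_th)², so V_GS − V_th = √(2 I_D / k_n) = √(2 × 1.64 / 3.9) = 0.917 V.
V_GS = 0.99 + 0.917 = 1.91 V.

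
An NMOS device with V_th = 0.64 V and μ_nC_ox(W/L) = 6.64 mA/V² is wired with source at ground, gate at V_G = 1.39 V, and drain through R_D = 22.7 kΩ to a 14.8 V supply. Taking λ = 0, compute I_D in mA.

V_GS = V_G = 1.39 V, so V_ov = 1.39 − 0.64 = 0.75 V.
Assume saturation: I_D = ½ k_n V_ov² = 0.5 × 6.64 × 0.75² = 1.87 mA, giving V_DS = V_DD − I_D R_D = 14.8 − 1.87 × 22.7 = -27.6 V.
But -27.6 V < V_ov = 0.75 V, so the device is actually in triode.
In triode I_D = k_n[V_ov V_DS − ½ V_DS²] and I_D = (V_DD − V_DS)/R_D. Equating: 75.4 V_DS² − 114 V_DS + 14.8 = 0, giving V_DS = 0.143 V (the root below V_ov).
I_D = (14.8 − 0.143) / 22.7 = 0.646 mA.

I_D = 0.646 mA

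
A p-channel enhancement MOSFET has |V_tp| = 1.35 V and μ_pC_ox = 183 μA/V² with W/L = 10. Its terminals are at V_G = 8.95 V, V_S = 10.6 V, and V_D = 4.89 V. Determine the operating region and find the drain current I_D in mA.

V_SG = V_S − V_G = 10.6 − 8.95 = 1.65 V; V_SD = V_S − V_D = 10.6 − 4.89 = 5.71 V.
k_p = μ_pC_ox · (W/L) = 1.83 mA/V².
V_ov = V_SG − |V_tp| = 1.65 − 1.35 = 0.3 V.
Since V_SD = 5.71 V ≥ V_ov = 0.3 V, the device is in saturation.
I_D = ½ k_p V_ov² = 0.5 × 1.83 × 0.3² = 0.0824 mA.

Saturation; I_D = 0.0824 mA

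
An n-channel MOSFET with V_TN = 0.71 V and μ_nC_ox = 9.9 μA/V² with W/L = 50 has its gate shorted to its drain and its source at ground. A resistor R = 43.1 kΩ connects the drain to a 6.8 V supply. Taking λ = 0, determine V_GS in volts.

V_GS = 1.42 V

With gate tied to drain, V_GS = V_DS ≥ V_GS − V_TN, so the device is in saturation.
k_n = μ_nC_ox · (W/L) = 0.495 mA/V².
KCL at the drain: ½ k_n (V_GS − V_TN)² = (V_DD − V_GS)/R.
Let x = V_GS − 0.71. Then 10.7 x² + x − 6.09 = 0, giving x = 0.71 V (positive root), so V_GS = 1.42 V.
I_D = (V_DD − V_GS)/R = (6.8 − 1.42) / 43.1 = 0.125 mA.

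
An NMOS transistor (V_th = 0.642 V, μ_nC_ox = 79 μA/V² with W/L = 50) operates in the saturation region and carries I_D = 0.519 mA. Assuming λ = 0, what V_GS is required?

V_GS = 1.15 V

k_n = μ_nC_ox · (W/L) = 3.95 mA/V².
In saturation I_D = ½ k_n (V_GS − V_th)², so V_GS − V_th = √(2 I_D / k_n) = √(2 × 0.519 / 3.95) = 0.513 V.
V_GS = 0.642 + 0.513 = 1.15 V.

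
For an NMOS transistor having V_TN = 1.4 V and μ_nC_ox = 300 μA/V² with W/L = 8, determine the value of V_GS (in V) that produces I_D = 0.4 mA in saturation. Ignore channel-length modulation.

k_n = μ_nC_ox · (W/L) = 2.4 mA/V².
In saturation I_D = ½ k_n (V_GS − V_TN)², so V_GS − V_TN = √(2 I_D / k_n) = √(2 × 0.4 / 2.4) = 0.577 V.
V_GS = 1.4 + 0.577 = 1.98 V.

V_GS = 1.98 V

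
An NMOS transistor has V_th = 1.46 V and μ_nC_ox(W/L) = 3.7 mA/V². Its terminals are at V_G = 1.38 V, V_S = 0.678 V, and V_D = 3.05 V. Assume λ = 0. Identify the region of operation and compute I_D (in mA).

V_GS = V_G − V_S = 1.38 − 0.678 = 0.702 V; V_DS = V_D − V_S = 3.05 − 0.678 = 2.37 V.
V_GS = 0.702 V < V_th = 1.46 V, so the transistor is in cutoff.

Cutoff; I_D = 0 mA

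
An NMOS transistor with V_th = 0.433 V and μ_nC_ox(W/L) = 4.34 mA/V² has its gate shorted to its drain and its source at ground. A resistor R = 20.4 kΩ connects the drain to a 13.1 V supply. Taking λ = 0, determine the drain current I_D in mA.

I_D = 0.595 mA

With gate tied to drain, V_GS = V_DS ≥ V_GS − V_th, so the device is in saturation.
KCL at the drain: ½ k_n (V_GS − V_th)² = (V_DD − V_GS)/R.
Let x = V_GS − 0.433. Then 44.3 x² + x − 12.67 = 0, giving x = 0.524 V (positive root), so V_GS = 0.957 V.
I_D = (V_DD − V_GS)/R = (13.1 − 0.957) / 20.4 = 0.595 mA.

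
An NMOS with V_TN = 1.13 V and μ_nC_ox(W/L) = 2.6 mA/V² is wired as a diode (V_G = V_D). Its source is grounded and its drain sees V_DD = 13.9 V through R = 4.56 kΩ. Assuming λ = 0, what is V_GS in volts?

V_GS = 2.52 V

With gate tied to drain, V_GS = V_DS ≥ V_GS − V_TN, so the device is in saturation.
KCL at the drain: ½ k_n (V_GS − V_TN)² = (V_DD − V_GS)/R.
Let x = V_GS − 1.13. Then 5.93 x² + x − 12.77 = 0, giving x = 1.39 V (positive root), so V_GS = 2.52 V.
I_D = (V_DD − V_GS)/R = (13.9 − 2.52) / 4.56 = 2.5 mA.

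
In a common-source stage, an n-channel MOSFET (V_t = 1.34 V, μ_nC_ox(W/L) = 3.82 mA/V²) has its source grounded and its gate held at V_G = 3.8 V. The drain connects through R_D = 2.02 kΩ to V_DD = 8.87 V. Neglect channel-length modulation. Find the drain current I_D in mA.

I_D = 4.15 mA

V_GS = V_G = 3.8 V, so V_ov = 3.8 − 1.34 = 2.46 V.
Assume saturation: I_D = ½ k_n V_ov² = 0.5 × 3.82 × 2.46² = 11.6 mA, giving V_DS = V_DD − I_D R_D = 8.87 − 11.6 × 2.02 = -14.5 V.
But -14.5 V < V_ov = 2.46 V, so the device is actually in triode.
In triode I_D = k_n[V_ov V_DS − ½ V_DS²] and I_D = (V_DD − V_DS)/R_D. Equating: 3.86 V_DS² − 19.98 V_DS + 8.87 = 0, giving V_DS = 0.49 V (the root below V_ov).
I_D = (8.87 − 0.49) / 2.02 = 4.15 mA.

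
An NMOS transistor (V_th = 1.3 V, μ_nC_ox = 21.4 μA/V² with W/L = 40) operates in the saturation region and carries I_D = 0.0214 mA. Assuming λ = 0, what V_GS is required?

V_GS = 1.52 V

k_n = μ_nC_ox · (W/L) = 0.856 mA/V².
In saturation I_D = ½ k_n (V_GS − V_th)², so V_GS − V_th = √(2 I_D / k_n) = √(2 × 0.0214 / 0.856) = 0.224 V.
V_GS = 1.3 + 0.224 = 1.52 V.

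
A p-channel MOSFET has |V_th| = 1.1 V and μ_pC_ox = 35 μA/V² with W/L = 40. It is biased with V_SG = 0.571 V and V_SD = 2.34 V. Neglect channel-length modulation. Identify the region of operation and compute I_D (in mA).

Cutoff; I_D = 0 mA

V_SG = 0.571 V < |V_th| = 1.1 V, so the transistor is in cutoff.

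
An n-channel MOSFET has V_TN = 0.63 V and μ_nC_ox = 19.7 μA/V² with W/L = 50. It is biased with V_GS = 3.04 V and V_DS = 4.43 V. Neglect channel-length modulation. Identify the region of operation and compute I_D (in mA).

Saturation; I_D = 2.86 mA

k_n = μ_nC_ox · (W/L) = 0.985 mA/V².
V_ov = V_GS − V_TN = 3.04 − 0.63 = 2.41 V.
Since V_DS = 4.43 V ≥ V_ov = 2.41 V, the device is in saturation.
I_D = ½ k_n V_ov² = 0.5 × 0.985 × 2.41² = 2.86 mA.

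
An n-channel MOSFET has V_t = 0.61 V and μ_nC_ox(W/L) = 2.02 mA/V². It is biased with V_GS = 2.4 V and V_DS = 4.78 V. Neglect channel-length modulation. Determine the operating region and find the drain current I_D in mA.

Saturation; I_D = 3.24 mA

V_ov = V_GS − V_t = 2.4 − 0.61 = 1.79 V.
Since V_DS = 4.78 V ≥ V_ov = 1.79 V, the device is in saturation.
I_D = ½ k_n V_ov² = 0.5 × 2.02 × 1.79² = 3.24 mA.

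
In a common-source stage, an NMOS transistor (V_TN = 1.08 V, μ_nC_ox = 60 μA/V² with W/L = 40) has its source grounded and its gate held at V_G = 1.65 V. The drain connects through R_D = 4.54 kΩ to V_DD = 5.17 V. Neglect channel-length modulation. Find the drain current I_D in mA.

V_GS = V_G = 1.65 V, so V_ov = 1.65 − 1.08 = 0.57 V.
k_n = μ_nC_ox · (W/L) = 2.4 mA/V².
Assume saturation: I_D = ½ k_n V_ov² = 0.5 × 2.4 × 0.57² = 0.39 mA, giving V_DS = V_DD − I_D R_D = 5.17 − 0.39 × 4.54 = 3.4 V.
V_DS = 3.4 V ≥ V_ov = 0.57 V, confirming saturation.

I_D = 0.390 mA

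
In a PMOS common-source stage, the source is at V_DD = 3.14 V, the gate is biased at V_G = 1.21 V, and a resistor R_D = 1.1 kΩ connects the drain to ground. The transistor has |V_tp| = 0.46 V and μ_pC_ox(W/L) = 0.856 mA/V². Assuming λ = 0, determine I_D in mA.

V_SG = V_DD − V_G = 3.14 − 1.21 = 1.93 V, so V_ov = 1.93 − 0.46 = 1.47 V.
Assume saturation: I_D = ½ k_p V_ov² = 0.5 × 0.856 × 1.47² = 0.925 mA, giving V_SD = V_DD − I_D R_D = 3.14 − 0.925 × 1.1 = 2.12 V.
V_SD = 2.12 V ≥ V_ov = 1.47 V, confirming saturation.

I_D = 0.925 mA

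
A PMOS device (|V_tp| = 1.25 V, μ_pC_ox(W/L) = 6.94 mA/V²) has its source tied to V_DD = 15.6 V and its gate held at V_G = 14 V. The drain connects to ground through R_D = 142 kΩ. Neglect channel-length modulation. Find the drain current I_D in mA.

I_D = 0.110 mA

V_SG = V_DD − V_G = 15.6 − 14 = 1.6 V, so V_ov = 1.6 − 1.25 = 0.35 V.
Assume saturation: I_D = ½ k_p V_ov² = 0.5 × 6.94 × 0.35² = 0.425 mA, giving V_SD = V_DD − I_D R_D = 15.6 − 0.425 × 142 = -44.8 V.
But -44.8 V < V_ov = 0.35 V, so the device is actually in triode.
In triode I_D = k_p[V_ov V_SD − ½ V_SD²] and I_D = (V_DD − V_SD)/R_D. Equating: 493 V_SD² − 345.9 V_SD + 15.6 = 0, giving V_SD = 0.0484 V (the root below V_ov).
I_D = (15.6 − 0.0484) / 142 = 0.11 mA.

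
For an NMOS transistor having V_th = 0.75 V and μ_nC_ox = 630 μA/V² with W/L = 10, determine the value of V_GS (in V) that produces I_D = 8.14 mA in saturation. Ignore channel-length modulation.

k_n = μ_nC_ox · (W/L) = 6.3 mA/V².
In saturation I_D = ½ k_n (V_GS − V_th)², so V_GS − V_th = √(2 I_D / k_n) = √(2 × 8.14 / 6.3) = 1.61 V.
V_GS = 0.75 + 1.61 = 2.36 V.

V_GS = 2.36 V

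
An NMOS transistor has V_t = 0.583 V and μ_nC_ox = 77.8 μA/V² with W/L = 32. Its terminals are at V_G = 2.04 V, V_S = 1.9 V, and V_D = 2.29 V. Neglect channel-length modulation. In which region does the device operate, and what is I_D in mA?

V_GS = V_G − V_S = 2.04 − 1.9 = 0.14 V; V_DS = V_D − V_S = 2.29 − 1.9 = 0.39 V.
V_GS = 0.14 V < V_t = 0.583 V, so the transistor is in cutoff.

Cutoff; I_D = 0 mA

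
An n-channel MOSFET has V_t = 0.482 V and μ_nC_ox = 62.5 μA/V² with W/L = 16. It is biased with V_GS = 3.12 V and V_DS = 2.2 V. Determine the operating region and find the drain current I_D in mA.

Triode; I_D = 3.38 mA

k_n = μ_nC_ox · (W/L) = 1 mA/V².
V_ov = V_GS − V_t = 3.12 − 0.482 = 2.64 V.
Since V_DS = 2.2 V < V_ov = 2.64 V, the device is in the triode region.
I_D = k_n [V_ov · V_DS − ½ V_DS²] = 1 × [2.64 × 2.2 − 0.5 × 2.2²] = 3.38 mA.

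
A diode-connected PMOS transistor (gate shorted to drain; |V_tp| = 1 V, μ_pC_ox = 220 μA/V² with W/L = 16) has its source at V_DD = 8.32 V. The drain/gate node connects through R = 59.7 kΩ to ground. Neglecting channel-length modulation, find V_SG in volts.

With gate tied to drain, V_SG = V_SD ≥ V_SG − |V_tp|, so the device is in saturation.
k_p = μ_pC_ox · (W/L) = 3.52 mA/V².
KCL at the drain: ½ k_p (V_SG − |V_tp|)² = (V_DD − V_SG)/R.
Let x = V_SG − 1. Then 105 x² + x − 7.32 = 0, giving x = 0.259 V (positive root), so V_SG = 1.26 V.
I_D = (V_DD − V_SG)/R = (8.32 − 1.26) / 59.7 = 0.118 mA.

V_SG = 1.26 V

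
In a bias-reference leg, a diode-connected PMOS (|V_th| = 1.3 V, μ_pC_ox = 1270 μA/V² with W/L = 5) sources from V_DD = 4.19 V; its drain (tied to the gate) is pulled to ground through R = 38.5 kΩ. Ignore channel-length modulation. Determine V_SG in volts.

With gate tied to drain, V_SG = V_SD ≥ V_SG − |V_th|, so the device is in saturation.
k_p = μ_pC_ox · (W/L) = 6.35 mA/V².
KCL at the drain: ½ k_p (V_SG − |V_th|)² = (V_DD − V_SG)/R.
Let x = V_SG − 1.3. Then 122 x² + x − 2.89 = 0, giving x = 0.15 V (positive root), so V_SG = 1.45 V.
I_D = (V_DD − V_SG)/R = (4.19 − 1.45) / 38.5 = 0.0712 mA.

V_SG = 1.45 V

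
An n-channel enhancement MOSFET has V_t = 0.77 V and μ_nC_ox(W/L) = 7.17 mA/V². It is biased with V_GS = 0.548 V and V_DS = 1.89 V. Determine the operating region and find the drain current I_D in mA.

Cutoff; I_D = 0 mA

V_GS = 0.548 V < V_t = 0.77 V, so the transistor is in cutoff.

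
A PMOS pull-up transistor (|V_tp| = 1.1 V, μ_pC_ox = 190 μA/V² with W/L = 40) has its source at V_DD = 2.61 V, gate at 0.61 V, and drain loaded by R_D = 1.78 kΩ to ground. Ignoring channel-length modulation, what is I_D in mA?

I_D = 1.34 mA

V_SG = V_DD − V_G = 2.61 − 0.61 = 2 V, so V_ov = 2 − 1.1 = 0.9 V.
k_p = μ_pC_ox · (W/L) = 7.6 mA/V².
Assume saturation: I_D = ½ k_p V_ov² = 0.5 × 7.6 × 0.9² = 3.08 mA, giving V_SD = V_DD − I_D R_D = 2.61 − 3.08 × 1.78 = -2.87 V.
But -2.87 V < V_ov = 0.9 V, so the device is actually in triode.
In triode I_D = k_p[V_ov V_SD − ½ V_SD²] and I_D = (V_DD − V_SD)/R_D. Equating: 6.76 V_SD² − 13.18 V_SD + 2.61 = 0, giving V_SD = 0.224 V (the root below V_ov).
I_D = (2.61 − 0.224) / 1.78 = 1.34 mA.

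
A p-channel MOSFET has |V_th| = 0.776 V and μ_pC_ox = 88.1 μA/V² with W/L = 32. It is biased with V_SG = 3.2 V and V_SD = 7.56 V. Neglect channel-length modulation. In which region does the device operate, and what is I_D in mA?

Saturation; I_D = 8.28 mA

k_p = μ_pC_ox · (W/L) = 2.819 mA/V².
V_ov = V_SG − |V_th| = 3.2 − 0.776 = 2.42 V.
Since V_SD = 7.56 V ≥ V_ov = 2.42 V, the device is in saturation.
I_D = ½ k_p V_ov² = 0.5 × 2.819 × 2.42² = 8.28 mA.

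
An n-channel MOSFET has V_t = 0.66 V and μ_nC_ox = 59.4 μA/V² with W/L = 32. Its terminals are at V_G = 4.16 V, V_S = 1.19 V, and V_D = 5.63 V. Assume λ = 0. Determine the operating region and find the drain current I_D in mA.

V_GS = V_G − V_S = 4.16 − 1.19 = 2.97 V; V_DS = V_D − V_S = 5.63 − 1.19 = 4.44 V.
k_n = μ_nC_ox · (W/L) = 1.901 mA/V².
V_ov = V_GS − V_t = 2.97 − 0.66 = 2.31 V.
Since V_DS = 4.44 V ≥ V_ov = 2.31 V, the device is in saturation.
I_D = ½ k_n V_ov² = 0.5 × 1.901 × 2.31² = 5.07 mA.

Saturation; I_D = 5.07 mA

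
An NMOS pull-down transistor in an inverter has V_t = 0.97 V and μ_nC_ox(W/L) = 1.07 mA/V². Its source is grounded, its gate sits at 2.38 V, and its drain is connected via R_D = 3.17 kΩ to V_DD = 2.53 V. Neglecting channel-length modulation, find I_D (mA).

V_GS = V_G = 2.38 V, so V_ov = 2.38 − 0.97 = 1.41 V.
Assume saturation: I_D = ½ k_n V_ov² = 0.5 × 1.07 × 1.41² = 1.06 mA, giving V_DS = V_DD − I_D R_D = 2.53 − 1.06 × 3.17 = -0.842 V.
But -0.842 V < V_ov = 1.41 V, so the device is actually in triode.
In triode I_D = k_n[V_ov V_DS − ½ V_DS²] and I_D = (V_DD − V_DS)/R_D. Equating: 1.7 V_DS² − 5.783 V_DS + 2.53 = 0, giving V_DS = 0.515 V (the root below V_ov).
I_D = (2.53 − 0.515) / 3.17 = 0.636 mA.

I_D = 0.636 mA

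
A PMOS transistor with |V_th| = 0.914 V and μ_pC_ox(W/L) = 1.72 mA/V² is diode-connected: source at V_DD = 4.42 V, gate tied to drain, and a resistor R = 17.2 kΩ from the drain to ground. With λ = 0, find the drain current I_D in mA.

With gate tied to drain, V_SG = V_SD ≥ V_SG − |V_th|, so the device is in saturation.
KCL at the drain: ½ k_p (V_SG − |V_th|)² = (V_DD − V_SG)/R.
Let x = V_SG − 0.914. Then 14.8 x² + x − 3.506 = 0, giving x = 0.454 V (positive root), so V_SG = 1.37 V.
I_D = (V_DD − V_SG)/R = (4.42 − 1.37) / 17.2 = 0.177 mA.

I_D = 0.177 mA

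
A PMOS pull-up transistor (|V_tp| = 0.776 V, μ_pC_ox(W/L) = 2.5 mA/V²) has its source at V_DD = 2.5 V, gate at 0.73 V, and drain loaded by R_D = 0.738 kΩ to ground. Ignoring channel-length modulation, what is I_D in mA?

I_D = 1.24 mA

V_SG = V_DD − V_G = 2.5 − 0.73 = 1.77 V, so V_ov = 1.77 − 0.776 = 0.994 V.
Assume saturation: I_D = ½ k_p V_ov² = 0.5 × 2.5 × 0.994² = 1.24 mA, giving V_SD = V_DD − I_D R_D = 2.5 − 1.24 × 0.738 = 1.59 V.
V_SD = 1.59 V ≥ V_ov = 0.994 V, confirming saturation.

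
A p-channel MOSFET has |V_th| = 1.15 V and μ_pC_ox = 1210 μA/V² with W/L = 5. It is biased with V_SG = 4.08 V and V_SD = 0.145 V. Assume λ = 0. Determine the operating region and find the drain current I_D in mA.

Triode; I_D = 2.51 mA

k_p = μ_pC_ox · (W/L) = 6.05 mA/V².
V_ov = V_SG − |V_th| = 4.08 − 1.15 = 2.93 V.
Since V_SD = 0.145 V < V_ov = 2.93 V, the device is in the triode region.
I_D = k_p [V_ov · V_SD − ½ V_SD²] = 6.05 × [2.93 × 0.145 − 0.5 × 0.145²] = 2.51 mA.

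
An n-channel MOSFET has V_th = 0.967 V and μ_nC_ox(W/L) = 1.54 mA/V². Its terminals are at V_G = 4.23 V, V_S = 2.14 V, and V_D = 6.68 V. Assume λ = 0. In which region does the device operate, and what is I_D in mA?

Saturation; I_D = 0.971 mA

V_GS = V_G − V_S = 4.23 − 2.14 = 2.09 V; V_DS = V_D − V_S = 6.68 − 2.14 = 4.54 V.
V_ov = V_GS − V_th = 2.09 − 0.967 = 1.12 V.
Since V_DS = 4.54 V ≥ V_ov = 1.12 V, the device is in saturation.
I_D = ½ k_n V_ov² = 0.5 × 1.54 × 1.12² = 0.971 mA.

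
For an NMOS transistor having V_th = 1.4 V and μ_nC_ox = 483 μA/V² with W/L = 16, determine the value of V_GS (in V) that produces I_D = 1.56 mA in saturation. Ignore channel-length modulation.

k_n = μ_nC_ox · (W/L) = 7.728 mA/V².
In saturation I_D = ½ k_n (V_GS − V_th)², so V_GS − V_th = √(2 I_D / k_n) = √(2 × 1.56 / 7.728) = 0.635 V.
V_GS = 1.4 + 0.635 = 2.04 V.

V_GS = 2.04 V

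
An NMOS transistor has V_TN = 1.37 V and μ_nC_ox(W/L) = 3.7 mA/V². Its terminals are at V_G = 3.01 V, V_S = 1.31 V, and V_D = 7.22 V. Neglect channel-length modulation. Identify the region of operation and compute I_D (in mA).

V_GS = V_G − V_S = 3.01 − 1.31 = 1.7 V; V_DS = V_D − V_S = 7.22 − 1.31 = 5.91 V.
V_ov = V_GS − V_TN = 1.7 − 1.37 = 0.33 V.
Since V_DS = 5.91 V ≥ V_ov = 0.33 V, the device is in saturation.
I_D = ½ k_n V_ov² = 0.5 × 3.7 × 0.33² = 0.201 mA.

Saturation; I_D = 0.201 mA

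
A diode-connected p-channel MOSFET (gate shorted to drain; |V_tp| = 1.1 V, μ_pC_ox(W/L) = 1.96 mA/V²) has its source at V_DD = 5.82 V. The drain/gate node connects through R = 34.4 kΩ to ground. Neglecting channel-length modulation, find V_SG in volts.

V_SG = 1.46 V

With gate tied to drain, V_SG = V_SD ≥ V_SG − |V_tp|, so the device is in saturation.
KCL at the drain: ½ k_p (V_SG − |V_tp|)² = (V_DD − V_SG)/R.
Let x = V_SG − 1.1. Then 33.7 x² + x − 4.72 = 0, giving x = 0.36 V (positive root), so V_SG = 1.46 V.
I_D = (V_DD − V_SG)/R = (5.82 − 1.46) / 34.4 = 0.127 mA.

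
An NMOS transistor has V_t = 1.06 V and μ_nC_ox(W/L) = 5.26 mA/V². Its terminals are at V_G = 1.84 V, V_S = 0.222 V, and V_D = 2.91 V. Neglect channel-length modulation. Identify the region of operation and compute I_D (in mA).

Saturation; I_D = 0.819 mA

V_GS = V_G − V_S = 1.84 − 0.222 = 1.62 V; V_DS = V_D − V_S = 2.91 − 0.222 = 2.69 V.
V_ov = V_GS − V_t = 1.62 − 1.06 = 0.558 V.
Since V_DS = 2.69 V ≥ V_ov = 0.558 V, the device is in saturation.
I_D = ½ k_n V_ov² = 0.5 × 5.26 × 0.558² = 0.819 mA.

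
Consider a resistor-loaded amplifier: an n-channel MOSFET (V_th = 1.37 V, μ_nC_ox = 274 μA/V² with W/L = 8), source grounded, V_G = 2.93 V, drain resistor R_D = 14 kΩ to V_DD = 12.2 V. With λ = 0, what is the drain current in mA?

I_D = 0.852 mA

V_GS = V_G = 2.93 V, so V_ov = 2.93 − 1.37 = 1.56 V.
k_n = μ_nC_ox · (W/L) = 2.192 mA/V².
Assume saturation: I_D = ½ k_n V_ov² = 0.5 × 2.192 × 1.56² = 2.67 mA, giving V_DS = V_DD − I_D R_D = 12.2 − 2.67 × 14 = -25.1 V.
But -25.1 V < V_ov = 1.56 V, so the device is actually in triode.
In triode I_D = k_n[V_ov V_DS − ½ V_DS²] and I_D = (V_DD − V_DS)/R_D. Equating: 15.3 V_DS² − 48.87 V_DS + 12.2 = 0, giving V_DS = 0.273 V (the root below V_ov).
I_D = (12.2 − 0.273) / 14 = 0.852 mA.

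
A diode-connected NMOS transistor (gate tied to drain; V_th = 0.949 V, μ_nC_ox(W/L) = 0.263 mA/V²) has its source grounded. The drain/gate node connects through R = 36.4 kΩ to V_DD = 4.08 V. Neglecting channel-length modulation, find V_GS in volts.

V_GS = 1.66 V

With gate tied to drain, V_GS = V_DS ≥ V_GS − V_th, so the device is in saturation.
KCL at the drain: ½ k_n (V_GS − V_th)² = (V_DD − V_GS)/R.
Let x = V_GS − 0.949. Then 4.79 x² + x − 3.131 = 0, giving x = 0.711 V (positive root), so V_GS = 1.66 V.
I_D = (V_DD − V_GS)/R = (4.08 − 1.66) / 36.4 = 0.0665 mA.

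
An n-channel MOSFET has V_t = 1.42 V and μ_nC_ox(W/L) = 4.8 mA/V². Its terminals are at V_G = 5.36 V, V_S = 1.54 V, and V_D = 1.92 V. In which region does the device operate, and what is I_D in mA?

V_GS = V_G − V_S = 5.36 − 1.54 = 3.82 V; V_DS = V_D − V_S = 1.92 − 1.54 = 0.38 V.
V_ov = V_GS − V_t = 3.82 − 1.42 = 2.4 V.
Since V_DS = 0.38 V < V_ov = 2.4 V, the device is in the triode region.
I_D = k_n [V_ov · V_DS − ½ V_DS²] = 4.8 × [2.4 × 0.38 − 0.5 × 0.38²] = 4.03 mA.

Triode; I_D = 4.03 mA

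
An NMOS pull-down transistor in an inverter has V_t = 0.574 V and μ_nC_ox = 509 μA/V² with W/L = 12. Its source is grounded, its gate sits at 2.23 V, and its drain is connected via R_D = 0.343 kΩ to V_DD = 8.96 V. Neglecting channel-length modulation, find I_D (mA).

V_GS = V_G = 2.23 V, so V_ov = 2.23 − 0.574 = 1.66 V.
k_n = μ_nC_ox · (W/L) = 6.108 mA/V².
Assume saturation: I_D = ½ k_n V_ov² = 0.5 × 6.108 × 1.66² = 8.38 mA, giving V_DS = V_DD − I_D R_D = 8.96 − 8.38 × 0.343 = 6.09 V.
V_DS = 6.09 V ≥ V_ov = 1.66 V, confirming saturation.

I_D = 8.38 mA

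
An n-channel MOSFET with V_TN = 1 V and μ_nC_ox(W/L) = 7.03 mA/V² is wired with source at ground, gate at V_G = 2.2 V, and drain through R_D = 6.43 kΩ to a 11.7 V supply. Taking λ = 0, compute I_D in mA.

V_GS = V_G = 2.2 V, so V_ov = 2.2 − 1 = 1.2 V.
Assume saturation: I_D = ½ k_n V_ov² = 0.5 × 7.03 × 1.2² = 5.06 mA, giving V_DS = V_DD − I_D R_D = 11.7 − 5.06 × 6.43 = -20.8 V.
But -20.8 V < V_ov = 1.2 V, so the device is actually in triode.
In triode I_D = k_n[V_ov V_DS − ½ V_DS²] and I_D = (V_DD − V_DS)/R_D. Equating: 22.6 V_DS² − 55.24 V_DS + 11.7 = 0, giving V_DS = 0.234 V (the root below V_ov).
I_D = (11.7 − 0.234) / 6.43 = 1.78 mA.

I_D = 1.78 mA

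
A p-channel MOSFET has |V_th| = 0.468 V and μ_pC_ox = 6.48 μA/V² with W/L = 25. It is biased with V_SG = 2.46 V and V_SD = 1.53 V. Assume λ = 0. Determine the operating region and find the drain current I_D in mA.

Triode; I_D = 0.304 mA

k_p = μ_pC_ox · (W/L) = 0.162 mA/V².
V_ov = V_SG − |V_th| = 2.46 − 0.468 = 1.99 V.
Since V_SD = 1.53 V < V_ov = 1.99 V, the device is in the triode region.
I_D = k_p [V_ov · V_SD − ½ V_SD²] = 0.162 × [1.99 × 1.53 − 0.5 × 1.53²] = 0.304 mA.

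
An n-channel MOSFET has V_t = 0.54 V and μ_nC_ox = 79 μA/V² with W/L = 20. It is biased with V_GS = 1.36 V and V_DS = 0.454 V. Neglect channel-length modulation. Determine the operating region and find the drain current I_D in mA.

Triode; I_D = 0.425 mA

k_n = μ_nC_ox · (W/L) = 1.58 mA/V².
V_ov = V_GS − V_t = 1.36 − 0.54 = 0.82 V.
Since V_DS = 0.454 V < V_ov = 0.82 V, the device is in the triode region.
I_D = k_n [V_ov · V_DS − ½ V_DS²] = 1.58 × [0.82 × 0.454 − 0.5 × 0.454²] = 0.425 mA.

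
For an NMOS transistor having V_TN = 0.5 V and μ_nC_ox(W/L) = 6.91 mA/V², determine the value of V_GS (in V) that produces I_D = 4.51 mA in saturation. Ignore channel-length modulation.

V_GS = 1.64 V

In saturation I_D = ½ k_n (V_GS − V_TN)², so V_GS − V_TN = √(2 I_D / k_n) = √(2 × 4.51 / 6.91) = 1.14 V.
V_GS = 0.5 + 1.14 = 1.64 V.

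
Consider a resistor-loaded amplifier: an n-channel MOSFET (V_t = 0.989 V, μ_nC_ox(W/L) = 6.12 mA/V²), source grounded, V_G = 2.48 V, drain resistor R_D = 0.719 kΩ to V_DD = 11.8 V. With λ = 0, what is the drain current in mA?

I_D = 6.80 mA

V_GS = V_G = 2.48 V, so V_ov = 2.48 − 0.989 = 1.49 V.
Assume saturation: I_D = ½ k_n V_ov² = 0.5 × 6.12 × 1.49² = 6.8 mA, giving V_DS = V_DD − I_D R_D = 11.8 − 6.8 × 0.719 = 6.91 V.
V_DS = 6.91 V ≥ V_ov = 1.49 V, confirming saturation.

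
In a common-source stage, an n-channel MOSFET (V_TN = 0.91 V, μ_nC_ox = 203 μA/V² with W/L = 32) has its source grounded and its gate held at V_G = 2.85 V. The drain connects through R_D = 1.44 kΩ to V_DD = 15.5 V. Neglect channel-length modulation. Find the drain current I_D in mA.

V_GS = V_G = 2.85 V, so V_ov = 2.85 − 0.91 = 1.94 V.
k_n = μ_nC_ox · (W/L) = 6.496 mA/V².
Assume saturation: I_D = ½ k_n V_ov² = 0.5 × 6.496 × 1.94² = 12.2 mA, giving V_DS = V_DD − I_D R_D = 15.5 − 12.2 × 1.44 = -2.1 V.
But -2.1 V < V_ov = 1.94 V, so the device is actually in triode.
In triode I_D = k_n[V_ov V_DS − ½ V_DS²] and I_D = (V_DD − V_DS)/R_D. Equating: 4.68 V_DS² − 19.15 V_DS + 15.5 = 0, giving V_DS = 1.11 V (the root below V_ov).
I_D = (15.5 − 1.11) / 1.44 = 9.99 mA.

I_D = 9.99 mA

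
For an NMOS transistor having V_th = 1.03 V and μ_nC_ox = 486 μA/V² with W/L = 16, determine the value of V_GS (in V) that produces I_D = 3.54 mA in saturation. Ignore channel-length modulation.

k_n = μ_nC_ox · (W/L) = 7.776 mA/V².
In saturation I_D = ½ k_n (V_GS − V_th)², so V_GS − V_th = √(2 I_D / k_n) = √(2 × 3.54 / 7.776) = 0.954 V.
V_GS = 1.03 + 0.954 = 1.98 V.

V_GS = 1.98 V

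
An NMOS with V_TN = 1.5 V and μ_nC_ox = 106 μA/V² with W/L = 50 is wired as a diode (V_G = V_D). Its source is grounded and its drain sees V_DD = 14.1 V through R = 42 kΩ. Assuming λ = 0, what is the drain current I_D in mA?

With gate tied to drain, V_GS = V_DS ≥ V_GS − V_TN, so the device is in saturation.
k_n = μ_nC_ox · (W/L) = 5.3 mA/V².
KCL at the drain: ½ k_n (V_GS − V_TN)² = (V_DD − V_GS)/R.
Let x = V_GS − 1.5. Then 111 x² + x − 12.6 = 0, giving x = 0.332 V (positive root), so V_GS = 1.83 V.
I_D = (V_DD − V_GS)/R = (14.1 − 1.83) / 42 = 0.292 mA.

I_D = 0.292 mA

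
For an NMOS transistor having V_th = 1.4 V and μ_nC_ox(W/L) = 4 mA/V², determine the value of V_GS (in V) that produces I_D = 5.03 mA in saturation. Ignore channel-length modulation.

V_GS = 2.99 V

In saturation I_D = ½ k_n (V_GS − V_th)², so V_GS − V_th = √(2 I_D / k_n) = √(2 × 5.03 / 4) = 1.59 V.
V_GS = 1.4 + 1.59 = 2.99 V.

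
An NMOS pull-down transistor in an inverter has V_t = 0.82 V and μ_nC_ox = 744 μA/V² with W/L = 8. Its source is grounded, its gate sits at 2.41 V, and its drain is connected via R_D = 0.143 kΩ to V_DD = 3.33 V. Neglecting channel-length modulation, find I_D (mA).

I_D = 7.52 mA

V_GS = V_G = 2.41 V, so V_ov = 2.41 − 0.82 = 1.59 V.
k_n = μ_nC_ox · (W/L) = 5.952 mA/V².
Assume saturation: I_D = ½ k_n V_ov² = 0.5 × 5.952 × 1.59² = 7.52 mA, giving V_DS = V_DD − I_D R_D = 3.33 − 7.52 × 0.143 = 2.25 V.
V_DS = 2.25 V ≥ V_ov = 1.59 V, confirming saturation.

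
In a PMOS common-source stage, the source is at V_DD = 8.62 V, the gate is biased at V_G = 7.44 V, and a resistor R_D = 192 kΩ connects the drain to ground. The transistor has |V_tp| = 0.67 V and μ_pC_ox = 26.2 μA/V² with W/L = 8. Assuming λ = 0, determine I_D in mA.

I_D = 0.0273 mA

V_SG = V_DD − V_G = 8.62 − 7.44 = 1.18 V, so V_ov = 1.18 − 0.67 = 0.51 V.
k_p = μ_pC_ox · (W/L) = 0.2096 mA/V².
Assume saturation: I_D = ½ k_p V_ov² = 0.5 × 0.2096 × 0.51² = 0.0273 mA, giving V_SD = V_DD − I_D R_D = 8.62 − 0.0273 × 192 = 3.39 V.
V_SD = 3.39 V ≥ V_ov = 0.51 V, confirming saturation.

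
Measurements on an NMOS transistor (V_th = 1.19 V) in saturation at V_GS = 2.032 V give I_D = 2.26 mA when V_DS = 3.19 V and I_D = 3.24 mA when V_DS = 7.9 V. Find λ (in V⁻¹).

With V_GS fixed, I_D ∝ (1 + λ V_DS) in saturation, so I_D2/I_D1 = (1 + λ V_DS2)/(1 + λ V_DS1).
3.24/2.26 = 1.434 = (1 + 7.9 λ)/(1 + 3.19 λ).
Solving: λ (I_D1 V_DS2 − I_D2 V_DS1) = I_D2 − I_D1, so λ = (3.24 − 2.26) / (2.26 × 7.9 − 3.24 × 3.19) = 0.98 / 7.52 = 0.13 V⁻¹.

λ = 0.130 V⁻¹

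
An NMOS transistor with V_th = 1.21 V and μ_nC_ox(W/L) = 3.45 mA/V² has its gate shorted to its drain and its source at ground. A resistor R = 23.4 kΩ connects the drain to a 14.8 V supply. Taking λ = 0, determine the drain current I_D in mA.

I_D = 0.556 mA

With gate tied to drain, V_GS = V_DS ≥ V_GS − V_th, so the device is in saturation.
KCL at the drain: ½ k_n (V_GS − V_th)² = (V_DD − V_GS)/R.
Let x = V_GS − 1.21. Then 40.4 x² + x − 13.59 = 0, giving x = 0.568 V (positive root), so V_GS = 1.78 V.
I_D = (V_DD − V_GS)/R = (14.8 − 1.78) / 23.4 = 0.556 mA.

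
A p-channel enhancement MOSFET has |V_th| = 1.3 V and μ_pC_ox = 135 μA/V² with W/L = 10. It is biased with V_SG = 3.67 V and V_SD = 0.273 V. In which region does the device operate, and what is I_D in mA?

k_p = μ_pC_ox · (W/L) = 1.35 mA/V².
V_ov = V_SG − |V_th| = 3.67 − 1.3 = 2.37 V.
Since V_SD = 0.273 V < V_ov = 2.37 V, the device is in the triode region.
I_D = k_p [V_ov · V_SD − ½ V_SD²] = 1.35 × [2.37 × 0.273 − 0.5 × 0.273²] = 0.823 mA.

Triode; I_D = 0.823 mA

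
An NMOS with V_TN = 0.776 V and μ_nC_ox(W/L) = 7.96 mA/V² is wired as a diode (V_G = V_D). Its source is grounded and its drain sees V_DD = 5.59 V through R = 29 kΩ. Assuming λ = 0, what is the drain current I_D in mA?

I_D = 0.159 mA

With gate tied to drain, V_GS = V_DS ≥ V_GS − V_TN, so the device is in saturation.
KCL at the drain: ½ k_n (V_GS − V_TN)² = (V_DD − V_GS)/R.
Let x = V_GS − 0.776. Then 115 x² + x − 4.814 = 0, giving x = 0.2 V (positive root), so V_GS = 0.976 V.
I_D = (V_DD − V_GS)/R = (5.59 − 0.976) / 29 = 0.159 mA.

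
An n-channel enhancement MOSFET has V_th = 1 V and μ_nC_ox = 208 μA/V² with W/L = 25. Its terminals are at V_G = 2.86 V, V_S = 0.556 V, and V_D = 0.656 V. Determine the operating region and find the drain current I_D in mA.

Triode; I_D = 0.652 mA

V_GS = V_G − V_S = 2.86 − 0.556 = 2.3 V; V_DS = V_D − V_S = 0.656 − 0.556 = 0.1 V.
k_n = μ_nC_ox · (W/L) = 5.2 mA/V².
V_ov = V_GS − V_th = 2.3 − 1 = 1.3 V.
Since V_DS = 0.1 V < V_ov = 1.3 V, the device is in the triode region.
I_D = k_n [V_ov · V_DS − ½ V_DS²] = 5.2 × [1.3 × 0.1 − 0.5 × 0.1²] = 0.652 mA.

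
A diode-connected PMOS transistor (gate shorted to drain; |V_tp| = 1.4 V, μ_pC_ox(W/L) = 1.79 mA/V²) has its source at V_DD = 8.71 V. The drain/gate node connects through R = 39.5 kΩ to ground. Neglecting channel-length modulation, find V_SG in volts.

With gate tied to drain, V_SG = V_SD ≥ V_SG − |V_tp|, so the device is in saturation.
KCL at the drain: ½ k_p (V_SG − |V_tp|)² = (V_DD − V_SG)/R.
Let x = V_SG − 1.4. Then 35.4 x² + x − 7.31 = 0, giving x = 0.441 V (positive root), so V_SG = 1.84 V.
I_D = (V_DD − V_SG)/R = (8.71 − 1.84) / 39.5 = 0.174 mA.

V_SG = 1.84 V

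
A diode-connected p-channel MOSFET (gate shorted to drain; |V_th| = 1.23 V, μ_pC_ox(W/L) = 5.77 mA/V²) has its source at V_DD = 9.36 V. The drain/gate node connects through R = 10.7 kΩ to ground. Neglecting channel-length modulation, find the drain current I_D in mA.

I_D = 0.713 mA

With gate tied to drain, V_SG = V_SD ≥ V_SG − |V_th|, so the device is in saturation.
KCL at the drain: ½ k_p (V_SG − |V_th|)² = (V_DD − V_SG)/R.
Let x = V_SG − 1.23. Then 30.9 x² + x − 8.13 = 0, giving x = 0.497 V (positive root), so V_SG = 1.73 V.
I_D = (V_DD − V_SG)/R = (9.36 − 1.73) / 10.7 = 0.713 mA.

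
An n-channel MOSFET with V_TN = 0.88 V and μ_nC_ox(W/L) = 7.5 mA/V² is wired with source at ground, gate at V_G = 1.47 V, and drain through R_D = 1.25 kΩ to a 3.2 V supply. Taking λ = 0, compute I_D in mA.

I_D = 1.31 mA

V_GS = V_G = 1.47 V, so V_ov = 1.47 − 0.88 = 0.59 V.
Assume saturation: I_D = ½ k_n V_ov² = 0.5 × 7.5 × 0.59² = 1.31 mA, giving V_DS = V_DD − I_D R_D = 3.2 − 1.31 × 1.25 = 1.57 V.
V_DS = 1.57 V ≥ V_ov = 0.59 V, confirming saturation.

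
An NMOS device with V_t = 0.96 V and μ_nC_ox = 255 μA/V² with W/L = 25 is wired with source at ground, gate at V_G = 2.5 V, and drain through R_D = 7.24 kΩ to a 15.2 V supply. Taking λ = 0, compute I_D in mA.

V_GS = V_G = 2.5 V, so V_ov = 2.5 − 0.96 = 1.54 V.
k_n = μ_nC_ox · (W/L) = 6.375 mA/V².
Assume saturation: I_D = ½ k_n V_ov² = 0.5 × 6.375 × 1.54² = 7.56 mA, giving V_DS = V_DD − I_D R_D = 15.2 − 7.56 × 7.24 = -39.5 V.
But -39.5 V < V_ov = 1.54 V, so the device is actually in triode.
In triode I_D = k_n[V_ov V_DS − ½ V_DS²] and I_D = (V_DD − V_DS)/R_D. Equating: 23.1 V_DS² − 72.08 V_DS + 15.2 = 0, giving V_DS = 0.227 V (the root below V_ov).
I_D = (15.2 − 0.227) / 7.24 = 2.07 mA.

I_D = 2.07 mA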